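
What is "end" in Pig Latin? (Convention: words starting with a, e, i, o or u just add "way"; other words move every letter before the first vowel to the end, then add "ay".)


Word: "end"
Starts with vowel → add 'way'
Pig Latin = "endway"


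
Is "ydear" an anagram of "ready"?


Word 1: "ready" → sorted: adery
Word 2: "ydear" → sorted: adery
Same letters? adery == adery
Anagram = Yes


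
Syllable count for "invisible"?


Word: "invisible"
Syllable breakdown: in-vis-i-ble
Counting: 4 parts
= 4 syllables


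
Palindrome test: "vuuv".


Word: "vuuv"
Reversed: "vuuv"
Forward == Backward? vuuv == vuuv
Palindrome = Yes


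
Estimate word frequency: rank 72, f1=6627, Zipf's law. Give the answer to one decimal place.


Zipf's law: f(r) = f(1) / r
f(1) = 6627
f(72) = 6627 / 72
= 92.0 occurrences


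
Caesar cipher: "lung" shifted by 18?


Word: "lung"
Shift: 18
Each letter → (letter + shift) mod 26:
  'l' (11) + 18 = 3 → 'd'
  'u' (20) + 18 = 12 → 'm'
  'n' (13) + 18 = 5 → 'f'
  'g' (6) + 18 = 24 → 'y'
Result = "dmfy"


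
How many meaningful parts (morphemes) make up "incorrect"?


Word: "incorrect"
Morphemes: in- + correct
Each morpheme carries meaning
= 2 morphemes


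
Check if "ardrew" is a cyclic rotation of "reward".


Word: "reward", Candidate: "ardrew"
Method: check if candidate is substring of word+word
"rewardreward" contains "ardrew"? Yes
Is rotation = Yes


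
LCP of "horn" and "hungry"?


Word 1: "horn"
Word 2: "hungry"
Comparing from start:
  Pos 0: 'h' == 'h'
  Pos 1: 'o' != 'u' (stop)
LCP = "h" (length 1)


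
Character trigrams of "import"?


Word: "import" (length 6)
Number of trigrams = 6 - 3 + 1 = 4
  Position 0: "imp"
  Position 1: "mpo"
  Position 2: "por"
  Position 3: "ort"
Trigrams = "imp", "mpo", "por", "ort"


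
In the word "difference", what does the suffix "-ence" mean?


Suffix: -ence
Example: difference = differ + -ence
Meaning = state of


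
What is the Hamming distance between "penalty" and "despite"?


Comparing character by character (same length = 7):
  Pos 0: 'p' vs 'd' !=
  Pos 1: 'e' vs 'e' =
  Pos 2: 'n' vs 's' !=
  Pos 3: 'a' vs 'p' !=
  Pos 4: 'l' vs 'i' !=
  Pos 5: 't' vs 't' =
  Pos 6: 'y' vs 'e' !=
Hamming distance = 5


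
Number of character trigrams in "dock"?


Word: "dock" (length 4)
Number of 3-grams = length - 3 + 1 = 4 - 3 + 1
= 2


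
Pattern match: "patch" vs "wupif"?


Pattern of "patch": [0, 1, 2, 3, 4]
Pattern of "wupif": [0, 1, 2, 3, 4]
Patterns match
Same pattern = Yes


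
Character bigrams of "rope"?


Word: "rope" (length 4)
Number of bigrams = 4 - 2 + 1 = 3
  Position 0: "ro"
  Position 1: "op"
  Position 2: "pe"
Bigrams = "ro", "op", "pe"


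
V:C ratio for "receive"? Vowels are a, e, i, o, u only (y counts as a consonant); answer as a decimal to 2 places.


Word: "receive"
Vowels (a,e,i,o,u): 4
Consonants: 3
Ratio = 4/3
= 1.33


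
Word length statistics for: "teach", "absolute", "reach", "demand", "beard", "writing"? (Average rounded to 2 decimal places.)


Lengths: "teach"=5, "absolute"=8, "reach"=5, "demand"=6, "beard"=5, "writing"=7
Sum = 36, Count = 6
Average = 36/6 = 6.00
= avg=6.00, min=5, max=8


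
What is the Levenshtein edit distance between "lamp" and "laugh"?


Word 1: "lamp" (length 4)
Word 2: "laugh" (length 5)
One optimal edit sequence (insert/delete/substitute each cost 1):
  1. keep 'l'
  2. keep 'a'
  3. insert 'u'  (+1)
  4. substitute 'm' -> 'g'  (+1)
  5. substitute 'p' -> 'h'  (+1)
Total edit operations: 3
Edit distance = 3


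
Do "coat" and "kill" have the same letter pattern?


Pattern of "coat": [0, 1, 2, 3]
Pattern of "kill": [0, 1, 2, 2]
Patterns do not match
Same pattern = No


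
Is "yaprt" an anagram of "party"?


Word 1: "party" → sorted: aprty
Word 2: "yaprt" → sorted: aprty
Same letters? aprty == aprty
Anagram = Yes


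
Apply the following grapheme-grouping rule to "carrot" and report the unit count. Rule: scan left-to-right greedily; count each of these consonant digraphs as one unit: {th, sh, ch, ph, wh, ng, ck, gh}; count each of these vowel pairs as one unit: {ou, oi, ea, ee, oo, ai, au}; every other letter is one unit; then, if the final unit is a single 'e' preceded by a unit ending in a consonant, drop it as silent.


Word: "carrot" (6 letters)
Left-to-right scan:
  [1] 'c' (letter)
  [2] 'a' (letter)
  [3] 'r' (letter)
  [4] 'r' (letter)
  [5] 'o' (letter)
  [6] 't' (letter)
Units from scan: 6
Sound units = 6 units


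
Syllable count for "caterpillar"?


Word: "caterpillar"
Syllable breakdown: cat | er | pil | lar
Counting: 4 parts
= 4 syllables


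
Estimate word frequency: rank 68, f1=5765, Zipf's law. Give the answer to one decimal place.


Zipf's law: f(r) = f(1) / r
f(1) = 5765
f(68) = 5765 / 68
= 84.8 occurrences


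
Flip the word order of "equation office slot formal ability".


Original: "equation office slot formal ability"
Words (1..n): equation | office | slot | formal | ability
Reversed (n..1): ability | formal | slot | office | equation
Result = "ability formal slot office equation"


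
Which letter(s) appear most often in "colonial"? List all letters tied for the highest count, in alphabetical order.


Word: "colonial"
Letter counts:
  'a': 1
  'c': 1
  'i': 1
  'l': 2
  'n': 1
  'o': 2
Maximum count = 2
Most frequent = 'l', 'o' (2 times each)


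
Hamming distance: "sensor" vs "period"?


Comparing character by character (same length = 6):
  Pos 0: 's' vs 'p' !=
  Pos 1: 'e' vs 'e' =
  Pos 2: 'n' vs 'r' !=
  Pos 3: 's' vs 'i' !=
  Pos 4: 'o' vs 'o' =
  Pos 5: 'r' vs 'd' !=
Hamming distance = 4


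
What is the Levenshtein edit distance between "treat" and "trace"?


Word 1: "treat" (length 5)
Word 2: "trace" (length 5)
One optimal edit sequence (insert/delete/substitute each cost 1):
  1. keep 't'
  2. keep 'r'
  3. substitute 'e' -> 'a'  (+1)
  4. substitute 'a' -> 'c'  (+1)
  5. substitute 't' -> 'e'  (+1)
Total edit operations: 3
Edit distance = 3


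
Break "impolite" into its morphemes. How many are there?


Word: "impolite"
Morphemes: im- + polite
Each morpheme carries meaning
= 2 morphemes


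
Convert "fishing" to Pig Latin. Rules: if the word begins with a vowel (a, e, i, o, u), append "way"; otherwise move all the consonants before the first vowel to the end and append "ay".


Word: "fishing"
Starts with consonant(s) → move to end, add 'ay'
Consonant cluster: "f"
Pig Latin = "ishingfay"


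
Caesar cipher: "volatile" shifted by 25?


Word: "volatile"
Shift: 25
Each letter → (letter + shift) mod 26:
  'v' (21) + 25 = 20 → 'u'
  'o' (14) + 25 = 13 → 'n'
  'l' (11) + 25 = 10 → 'k'
  'a' (0) + 25 = 25 → 'z'
  't' (19) + 25 = 18 → 's'
  'i' (8) + 25 = 7 → 'h'
  'l' (11) + 25 = 10 → 'k'
  'e' (4) + 25 = 3 → 'd'
Result = "unkzshkd"


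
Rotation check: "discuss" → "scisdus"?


Word: "discuss", Candidate: "scisdus"
Method: check if candidate is substring of word+word
"discussdiscuss" contains "scisdus"? No
Is rotation = No


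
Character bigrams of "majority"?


Word: "majority" (length 8)
Number of bigrams = 8 - 2 + 1 = 7
  Position 0: "ma"
  Position 1: "aj"
  Position 2: "jo"
  Position 3: "or"
  Position 4: "ri"
  Position 5: "it"
  Position 6: "ty"
Bigrams = "ma", "aj", "jo", "or", "ri", "it", "ty"


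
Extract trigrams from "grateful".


Word: "grateful" (length 8)
Number of trigrams = 8 - 3 + 1 = 6
  Position 0: "gra"
  Position 1: "rat"
  Position 2: "ate"
  Position 3: "tef"
  Position 4: "efu"
  Position 5: "ful"
Trigrams = "gra", "rat", "ate", "tef", "efu", "ful"


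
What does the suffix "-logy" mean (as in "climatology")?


Suffix: -logy
Example: climatology (climate + -logy, with a spelling change)
Meaning = study of


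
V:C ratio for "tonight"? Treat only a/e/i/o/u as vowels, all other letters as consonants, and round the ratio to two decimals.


Word: "tonight"
Vowels (a,e,i,o,u): 2
Consonants: 5
Ratio = 2/5
= 0.40


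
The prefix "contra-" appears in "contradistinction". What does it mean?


Prefix: contra-
Example: contradistinction (contra- + distinction)
Meaning = against


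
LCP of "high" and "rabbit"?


Word 1: "high"
Word 2: "rabbit"
Comparing from start:
  Pos 0: 'h' != 'r' (stop)
LCP = "" (length 0)


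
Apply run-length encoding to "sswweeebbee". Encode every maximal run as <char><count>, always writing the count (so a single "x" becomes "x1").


String: "sswweeebbee"
Scanning for consecutive runs:
  's' x 2
  'w' x 2
  'e' x 3
  'b' x 2
  'e' x 2
RLE = "s2w2e3b2e2"


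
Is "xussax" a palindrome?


Word: "xussax"
Reversed: "xassux"
Forward == Backward? xussax != xassux
Palindrome = No


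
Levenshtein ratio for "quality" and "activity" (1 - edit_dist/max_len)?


Word 1: "quality" (length 7)
Word 2: "activity" (length 8)
One optimal edit sequence:
  1. insert 'a'  (+1)
  2. substitute 'q' -> 'c'  (+1)
  3. substitute 'u' -> 't'  (+1)
  4. substitute 'a' -> 'i'  (+1)
  5. substitute 'l' -> 'v'  (+1)
  6. keep 'i'
  7. keep 't'
  8. keep 'y'
Edit distance = 5
Max length = max(7, 8) = 8
Similarity = 1 - 5/8
= 0.3750


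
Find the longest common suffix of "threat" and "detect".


Word 1: "threat"
Word 2: "detect"
Comparing from end:
  Pos -1: 't' == 't'
  Pos -2: 'a' != 'c' (stop)
LCS = "t" (length 1)


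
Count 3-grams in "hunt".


Word: "hunt" (length 4)
Number of 3-grams = length - 3 + 1 = 4 - 3 + 1
= 2


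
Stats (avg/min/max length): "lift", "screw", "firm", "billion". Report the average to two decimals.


Lengths: "lift"=4, "screw"=5, "firm"=4, "billion"=7
Sum = 20, Count = 4
Average = 20/4 = 5.00
= avg=5.00, min=4, max=7


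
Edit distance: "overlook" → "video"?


Word 1: "overlook" (length 8)
Word 2: "video" (length 5)
One optimal edit sequence (insert/delete/substitute each cost 1):
  1. delete 'o'  (+1)
  2. keep 'v'
  3. delete 'e'  (+1)
  4. substitute 'r' -> 'i'  (+1)
  5. substitute 'l' -> 'd'  (+1)
  6. substitute 'o' -> 'e'  (+1)
  7. keep 'o'
  8. delete 'k'  (+1)
Total edit operations: 6
Edit distance = 6


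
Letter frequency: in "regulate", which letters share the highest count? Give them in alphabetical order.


Word: "regulate"
Letter counts:
  'a': 1
  'e': 2
  'g': 1
  'l': 1
  'r': 1
  't': 1
  'u': 1
Maximum count = 2
Most frequent = 'e' (2 times each)


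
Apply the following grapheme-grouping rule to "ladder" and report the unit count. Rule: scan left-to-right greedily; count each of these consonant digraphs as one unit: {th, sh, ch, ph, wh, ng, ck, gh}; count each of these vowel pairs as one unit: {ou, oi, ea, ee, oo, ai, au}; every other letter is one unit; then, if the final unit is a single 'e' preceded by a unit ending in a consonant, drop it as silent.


Word: "ladder" (6 letters)
Left-to-right scan:
  (1) 'l' (letter)
  (2) 'a' (letter)
  (3) 'd' (letter)
  (4) 'd' (letter)
  (5) 'e' (letter)
  (6) 'r' (letter)
Units from scan: 6
Sound units = 6 units


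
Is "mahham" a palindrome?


Word: "mahham"
Reversed: "mahham"
Forward == Backward? mahham == mahham
Palindrome = Yes


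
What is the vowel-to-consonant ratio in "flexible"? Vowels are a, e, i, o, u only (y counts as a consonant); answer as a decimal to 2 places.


Word: "flexible"
Vowels (a,e,i,o,u): 3
Consonants: 5
Ratio = 3/5
= 0.60


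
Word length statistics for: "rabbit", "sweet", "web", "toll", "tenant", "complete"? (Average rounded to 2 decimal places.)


Lengths: "rabbit"=6, "sweet"=5, "web"=3, "toll"=4, "tenant"=6, "complete"=8
Sum = 32, Count = 6
Average = 32/6 = 5.33
= avg=5.33, min=3, max=8


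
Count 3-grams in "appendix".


Word: "appendix" (length 8)
Number of 3-grams = length - 3 + 1 = 8 - 3 + 1
= 6


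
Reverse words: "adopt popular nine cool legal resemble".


Original: "adopt popular nine cool legal resemble"
Words (1..n): adopt | popular | nine | cool | legal | resemble
Reversed (n..1): resemble | legal | cool | nine | popular | adopt
Result = "resemble legal cool nine popular adopt"


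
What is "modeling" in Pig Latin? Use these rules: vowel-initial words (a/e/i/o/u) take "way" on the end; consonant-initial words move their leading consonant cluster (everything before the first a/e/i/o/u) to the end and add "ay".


Word: "modeling"
Starts with consonant(s) → move to end, add 'ay'
Consonant cluster: "m"
Pig Latin = "odelingmay"


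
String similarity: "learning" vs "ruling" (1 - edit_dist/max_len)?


Word 1: "learning" (length 8)
Word 2: "ruling" (length 6)
One optimal edit sequence:
  1. delete 'l'  (+1)
  2. delete 'e'  (+1)
  3. substitute 'a' -> 'r'  (+1)
  4. substitute 'r' -> 'u'  (+1)
  5. substitute 'n' -> 'l'  (+1)
  6. keep 'i'
  7. keep 'n'
  8. keep 'g'
Edit distance = 5
Max length = max(8, 6) = 8
Similarity = 1 - 5/8
= 0.3750


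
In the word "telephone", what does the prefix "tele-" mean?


Prefix: tele-
Example: telephone (tele- + phone)
Meaning = distant


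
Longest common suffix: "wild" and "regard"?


Word 1: "wild"
Word 2: "regard"
Comparing from end:
  Pos -1: 'd' == 'd'
  Pos -2: 'l' != 'r' (stop)
LCS = "d" (length 1)


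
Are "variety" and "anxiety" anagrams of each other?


Word 1: "variety" → sorted: aeirtvy
Word 2: "anxiety" → sorted: aeintxy
Same letters? aeirtvy != aeintxy
Anagram = No


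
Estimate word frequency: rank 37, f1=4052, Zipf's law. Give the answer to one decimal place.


Zipf's law: f(r) = f(1) / r
f(1) = 4052
f(37) = 4052 / 37
= 109.5 occurrences


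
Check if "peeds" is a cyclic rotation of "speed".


Word: "speed", Candidate: "peeds"
Method: check if candidate is substring of word+word
"speedspeed" contains "peeds"? Yes
Is rotation = Yes


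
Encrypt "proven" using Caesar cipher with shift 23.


Word: "proven"
Shift: 23
Each letter → (letter + shift) mod 26:
  'p' (15) + 23 = 12 → 'm'
  'r' (17) + 23 = 14 → 'o'
  'o' (14) + 23 = 11 → 'l'
  'v' (21) + 23 = 18 → 's'
  'e' (4) + 23 = 1 → 'b'
  'n' (13) + 23 = 10 → 'k'
Result = "molsbk"


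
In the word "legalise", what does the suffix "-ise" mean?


Suffix: -ise
Example: legalise = legal + -ise
Meaning = to make


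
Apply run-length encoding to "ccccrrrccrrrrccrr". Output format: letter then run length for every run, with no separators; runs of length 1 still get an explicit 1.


String: "ccccrrrccrrrrccrr"
Scanning for consecutive runs:
  'c' x 4
  'r' x 3
  'c' x 2
  'r' x 4
  'c' x 2
  'r' x 2
RLE = "c4r3c2r4c2r2"


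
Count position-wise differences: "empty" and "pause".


Comparing character by character (same length = 5):
  Pos 0: 'e' vs 'p' !=
  Pos 1: 'm' vs 'a' !=
  Pos 2: 'p' vs 'u' !=
  Pos 3: 't' vs 's' !=
  Pos 4: 'y' vs 'e' !=
Hamming distance = 5


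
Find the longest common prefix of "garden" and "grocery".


Word 1: "garden"
Word 2: "grocery"
Comparing from start:
  Pos 0: 'g' == 'g'
  Pos 1: 'a' != 'r' (stop)
LCP = "g" (length 1)


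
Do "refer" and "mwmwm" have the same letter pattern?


Pattern of "refer": [0, 1, 2, 1, 0]
Pattern of "mwmwm": [0, 1, 0, 1, 0]
Patterns do not match
Same pattern = No


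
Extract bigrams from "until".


Word: "until" (length 5)
Number of bigrams = 5 - 2 + 1 = 4
  Position 0: "un"
  Position 1: "nt"
  Position 2: "ti"
  Position 3: "il"
Bigrams = "un", "nt", "ti", "il"


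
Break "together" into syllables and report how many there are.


Word: "together"
Syllable breakdown: to · geth · er
Counting: 3 parts
= 3 syllables


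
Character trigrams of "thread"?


Word: "thread" (length 6)
Number of trigrams = 6 - 3 + 1 = 4
  Position 0: "thr"
  Position 1: "hre"
  Position 2: "rea"
  Position 3: "ead"
Trigrams = "thr", "hre", "rea", "ead"


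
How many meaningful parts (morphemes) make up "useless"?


Word: "useless"
Morphemes: use / -less
Each morpheme carries meaning
= 2 morphemes


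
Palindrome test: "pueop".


Word: "pueop"
Reversed: "poeup"
Forward == Backward? pueop != poeup
Palindrome = No


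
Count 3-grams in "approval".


Word: "approval" (length 8)
Number of 3-grams = length - 3 + 1 = 8 - 3 + 1
= 6


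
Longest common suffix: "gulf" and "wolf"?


Word 1: "gulf"
Word 2: "wolf"
Comparing from end:
  Pos -1: 'f' == 'f'
  Pos -2: 'l' == 'l'
  Pos -3: 'u' != 'o' (stop)
LCS = "lf" (length 2)


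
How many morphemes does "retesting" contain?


Word: "retesting"
Morphemes: re- + test + -ing
Each morpheme carries meaning
= 3 morphemes


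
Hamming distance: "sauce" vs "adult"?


Comparing character by character (same length = 5):
  Pos 0: 's' vs 'a' !=
  Pos 1: 'a' vs 'd' !=
  Pos 2: 'u' vs 'u' =
  Pos 3: 'c' vs 'l' !=
  Pos 4: 'e' vs 't' !=
Hamming distance = 4


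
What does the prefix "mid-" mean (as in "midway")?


Prefix: mid-
Example: midway (mid- + way)
Meaning = middle


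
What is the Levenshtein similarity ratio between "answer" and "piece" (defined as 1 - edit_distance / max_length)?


Word 1: "answer" (length 6)
Word 2: "piece" (length 5)
One optimal edit sequence:
  1. substitute 'a' -> 'p'  (+1)
  2. substitute 'n' -> 'i'  (+1)
  3. substitute 's' -> 'e'  (+1)
  4. substitute 'w' -> 'c'  (+1)
  5. keep 'e'
  6. delete 'r'  (+1)
Edit distance = 5
Max length = max(6, 5) = 6
Similarity = 1 - 5/6
= 0.1667


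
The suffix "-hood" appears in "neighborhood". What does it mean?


Suffix: -hood
Example: neighborhood = neighbor + -hood
Meaning = state / condition


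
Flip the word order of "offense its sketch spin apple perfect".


Original: "offense its sketch spin apple perfect"
Words (1..n): offense | its | sketch | spin | apple | perfect
Reversed (n..1): perfect | apple | spin | sketch | its | offense
Result = "perfect apple spin sketch its offense"


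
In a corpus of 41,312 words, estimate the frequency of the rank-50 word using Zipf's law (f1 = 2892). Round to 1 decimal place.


Zipf's law: f(r) = f(1) / r
f(1) = 2892
f(50) = 2892 / 50
= 57.8 occurrences


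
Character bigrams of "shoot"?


Word: "shoot" (length 5)
Number of bigrams = 5 - 2 + 1 = 4
  Position 0: "sh"
  Position 1: "ho"
  Position 2: "oo"
  Position 3: "ot"
Bigrams = "sh", "ho", "oo", "ot"


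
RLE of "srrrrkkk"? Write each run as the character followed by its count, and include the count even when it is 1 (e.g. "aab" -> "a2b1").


String: "srrrrkkk"
Scanning for consecutive runs:
  's' x 1
  'r' x 4
  'k' x 3
RLE = "s1r4k3"


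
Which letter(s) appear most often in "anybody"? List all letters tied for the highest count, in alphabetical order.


Word: "anybody"
Letter counts:
  'a': 1
  'b': 1
  'd': 1
  'n': 1
  'o': 1
  'y': 2
Maximum count = 2
Most frequent = 'y' (2 times each)


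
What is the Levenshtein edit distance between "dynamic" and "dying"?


Word 1: "dynamic" (length 7)
Word 2: "dying" (length 5)
One optimal edit sequence (insert/delete/substitute each cost 1):
  1. keep 'd'
  2. keep 'y'
  3. delete 'n'  (+1)
  4. delete 'a'  (+1)
  5. substitute 'm' -> 'i'  (+1)
  6. substitute 'i' -> 'n'  (+1)
  7. substitute 'c' -> 'g'  (+1)
Total edit operations: 5
Edit distance = 5


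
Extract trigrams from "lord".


Word: "lord" (length 4)
Number of trigrams = 4 - 3 + 1 = 2
  Position 0: "lor"
  Position 1: "ord"
Trigrams = "lor", "ord"


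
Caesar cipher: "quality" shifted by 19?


Word: "quality"
Shift: 19
Each letter → (letter + shift) mod 26:
  'q' (16) + 19 = 9 → 'j'
  'u' (20) + 19 = 13 → 'n'
  'a' (0) + 19 = 19 → 't'
  'l' (11) + 19 = 4 → 'e'
  'i' (8) + 19 = 1 → 'b'
  't' (19) + 19 = 12 → 'm'
  'y' (24) + 19 = 17 → 'r'
Result = "jntebmr"


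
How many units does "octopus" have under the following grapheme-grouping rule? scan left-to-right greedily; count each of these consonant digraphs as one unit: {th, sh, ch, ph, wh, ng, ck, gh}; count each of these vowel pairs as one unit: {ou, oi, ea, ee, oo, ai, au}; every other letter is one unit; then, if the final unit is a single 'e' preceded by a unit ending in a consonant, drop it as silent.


Word: "octopus" (7 letters)
Left-to-right scan:
  [1] 'o' (letter)
  [2] 'c' (letter)
  [3] 't' (letter)
  [4] 'o' (letter)
  [5] 'p' (letter)
  [6] 'u' (letter)
  [7] 's' (letter)
Units from scan: 7
Sound units = 7 units


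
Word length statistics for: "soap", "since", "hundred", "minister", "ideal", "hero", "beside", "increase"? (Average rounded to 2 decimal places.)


Lengths: "soap"=4, "since"=5, "hundred"=7, "minister"=8, "ideal"=5, "hero"=4, "beside"=6, "increase"=8
Sum = 47, Count = 8
Average = 47/8 = 5.88
= avg=5.88, min=4, max=8


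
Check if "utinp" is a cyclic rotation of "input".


Word: "input", Candidate: "utinp"
Method: check if candidate is substring of word+word
"inputinput" contains "utinp"? Yes
Is rotation = Yes


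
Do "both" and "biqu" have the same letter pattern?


Pattern of "both": [0, 1, 2, 3]
Pattern of "biqu": [0, 1, 2, 3]
Patterns match
Same pattern = Yes


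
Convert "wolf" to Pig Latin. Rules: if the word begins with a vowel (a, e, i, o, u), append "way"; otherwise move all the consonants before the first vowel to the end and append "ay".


Word: "wolf"
Starts with consonant(s) → move to end, add 'ay'
Consonant cluster: "w"
Pig Latin = "olfway"


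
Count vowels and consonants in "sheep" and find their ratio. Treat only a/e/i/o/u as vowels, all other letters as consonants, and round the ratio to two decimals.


Word: "sheep"
Vowels (a,e,i,o,u): 2
Consonants: 3
Ratio = 2/3
= 0.67


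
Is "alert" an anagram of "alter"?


Word 1: "alter" → sorted: aelrt
Word 2: "alert" → sorted: aelrt
Same letters? aelrt == aelrt
Anagram = Yes


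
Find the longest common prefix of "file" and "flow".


Word 1: "file"
Word 2: "flow"
Comparing from start:
  Pos 0: 'f' == 'f'
  Pos 1: 'i' != 'l' (stop)
LCP = "f" (length 1)


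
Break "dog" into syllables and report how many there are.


Word: "dog"
Syllable breakdown: dog
Counting: 1 part
= 1 syllable


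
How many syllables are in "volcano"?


Word: "volcano"
Syllable breakdown: vol / ca / no
Counting: 3 parts
= 3 syllables


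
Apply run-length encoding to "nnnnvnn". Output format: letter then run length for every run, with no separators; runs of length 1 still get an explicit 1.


String: "nnnnvnn"
Scanning for consecutive runs:
  'n' x 4
  'v' x 1
  'n' x 2
RLE = "n4v1n2"


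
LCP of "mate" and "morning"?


Word 1: "mate"
Word 2: "morning"
Comparing from start:
  Pos 0: 'm' == 'm'
  Pos 1: 'a' != 'o' (stop)
LCP = "m" (length 1)


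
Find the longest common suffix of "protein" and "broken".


Word 1: "protein"
Word 2: "broken"
Comparing from end:
  Pos -1: 'n' == 'n'
  Pos -2: 'i' != 'e' (stop)
LCS = "n" (length 1)


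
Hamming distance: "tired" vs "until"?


Comparing character by character (same length = 5):
  Pos 0: 't' vs 'u' !=
  Pos 1: 'i' vs 'n' !=
  Pos 2: 'r' vs 't' !=
  Pos 3: 'e' vs 'i' !=
  Pos 4: 'd' vs 'l' !=
Hamming distance = 5


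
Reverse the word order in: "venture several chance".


Original: "venture several chance"
Words (1..n): venture | several | chance
Reversed (n..1): chance | several | venture
Result = "chance several venture"


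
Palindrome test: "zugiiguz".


Word: "zugiiguz"
Reversed: "zugiiguz"
Forward == Backward? zugiiguz == zugiiguz
Palindrome = Yes


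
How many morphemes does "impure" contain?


Word: "impure"
Morphemes: im- | pure
Each morpheme carries meaning
= 2 morphemes


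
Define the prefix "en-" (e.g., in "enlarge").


Prefix: en-
Example: enlarge = en- + large
Meaning = cause to / put into


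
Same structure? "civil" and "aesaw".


Pattern of "civil": [0, 1, 2, 1, 3]
Pattern of "aesaw": [0, 1, 2, 0, 3]
Patterns do not match
Same pattern = No


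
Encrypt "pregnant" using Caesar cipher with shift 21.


Word: "pregnant"
Shift: 21
Each letter → (letter + shift) mod 26:
  'p' (15) + 21 = 10 → 'k'
  'r' (17) + 21 = 12 → 'm'
  'e' (4) + 21 = 25 → 'z'
  'g' (6) + 21 = 1 → 'b'
  'n' (13) + 21 = 8 → 'i'
  'a' (0) + 21 = 21 → 'v'
  'n' (13) + 21 = 8 → 'i'
  't' (19) + 21 = 14 → 'o'
Result = "kmzbivio"


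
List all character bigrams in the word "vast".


Word: "vast" (length 4)
Number of bigrams = 4 - 2 + 1 = 3
  Position 0: "va"
  Position 1: "as"
  Position 2: "st"
Bigrams = "va", "as", "st"


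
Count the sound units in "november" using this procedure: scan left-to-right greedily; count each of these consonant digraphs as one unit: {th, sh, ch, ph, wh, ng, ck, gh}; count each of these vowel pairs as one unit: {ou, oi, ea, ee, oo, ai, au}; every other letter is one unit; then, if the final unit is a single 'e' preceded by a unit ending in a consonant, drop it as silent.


Word: "november" (8 letters)
Left-to-right scan:
  1. 'n' (letter)
  2. 'o' (letter)
  3. 'v' (letter)
  4. 'e' (letter)
  5. 'm' (letter)
  6. 'b' (letter)
  7. 'e' (letter)
  8. 'r' (letter)
Units from scan: 8
Sound units = 8 units


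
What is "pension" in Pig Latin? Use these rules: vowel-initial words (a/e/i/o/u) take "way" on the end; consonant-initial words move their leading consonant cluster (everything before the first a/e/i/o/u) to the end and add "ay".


Word: "pension"
Starts with consonant(s) → move to end, add 'ay'
Consonant cluster: "p"
Pig Latin = "ensionpay"


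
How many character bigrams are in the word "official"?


Word: "official" (length 8)
Number of 2-grams = length - 2 + 1 = 8 - 2 + 1
= 7


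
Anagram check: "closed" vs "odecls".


Word 1: "closed" → sorted: cdelos
Word 2: "odecls" → sorted: cdelos
Same letters? cdelos == cdelos
Anagram = Yes


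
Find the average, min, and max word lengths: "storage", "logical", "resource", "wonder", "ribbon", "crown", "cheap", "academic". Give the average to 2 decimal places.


Lengths: "storage"=7, "logical"=7, "resource"=8, "wonder"=6, "ribbon"=6, "crown"=5, "cheap"=5, "academic"=8
Sum = 52, Count = 8
Average = 52/8 = 6.50
= avg=6.50, min=5, max=8


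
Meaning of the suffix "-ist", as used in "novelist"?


Suffix: -ist
Example: novelist = novel + -ist
Meaning = one who practices


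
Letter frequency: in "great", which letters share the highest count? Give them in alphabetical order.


Word: "great"
Letter counts:
  'a': 1
  'e': 1
  'g': 1
  'r': 1
  't': 1
Maximum count = 1
Most frequent = 'a', 'e', 'g', 'r', 't' (1 time each)


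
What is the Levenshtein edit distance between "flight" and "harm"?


Word 1: "flight" (length 6)
Word 2: "harm" (length 4)
One optimal edit sequence (insert/delete/substitute each cost 1):
  1. delete 'f'  (+1)
  2. delete 'l'  (+1)
  3. substitute 'i' -> 'h'  (+1)
  4. substitute 'g' -> 'a'  (+1)
  5. substitute 'h' -> 'r'  (+1)
  6. substitute 't' -> 'm'  (+1)
Total edit operations: 6
Edit distance = 6


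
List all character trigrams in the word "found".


Word: "found" (length 5)
Number of trigrams = 5 - 3 + 1 = 3
  Position 0: "fou"
  Position 1: "oun"
  Position 2: "und"
Trigrams = "fou", "oun", "und"


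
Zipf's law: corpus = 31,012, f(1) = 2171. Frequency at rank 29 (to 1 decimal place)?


Zipf's law: f(r) = f(1) / r
f(1) = 2171
f(29) = 2171 / 29
= 74.9 occurrences


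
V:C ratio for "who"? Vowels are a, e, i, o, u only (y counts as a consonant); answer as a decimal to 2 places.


Word: "who"
Vowels (a,e,i,o,u): 1
Consonants: 2
Ratio = 1/2
= 0.50


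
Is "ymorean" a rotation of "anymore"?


Word: "anymore", Candidate: "ymorean"
Method: check if candidate is substring of word+word
"anymoreanymore" contains "ymorean"? Yes
Is rotation = Yes


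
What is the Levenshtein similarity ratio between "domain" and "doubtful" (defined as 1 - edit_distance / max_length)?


Word 1: "domain" (length 6)
Word 2: "doubtful" (length 8)
One optimal edit sequence:
  1. keep 'd'
  2. keep 'o'
  3. insert 'u'  (+1)
  4. insert 'b'  (+1)
  5. substitute 'm' -> 't'  (+1)
  6. substitute 'a' -> 'f'  (+1)
  7. substitute 'i' -> 'u'  (+1)
  8. substitute 'n' -> 'l'  (+1)
Edit distance = 6
Max length = max(6, 8) = 8
Similarity = 1 - 6/8
= 0.2500


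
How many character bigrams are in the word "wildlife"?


Word: "wildlife" (length 8)
Number of 2-grams = length - 2 + 1 = 8 - 2 + 1
= 7


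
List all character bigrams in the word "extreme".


Word: "extreme" (length 7)
Number of bigrams = 7 - 2 + 1 = 6
  Position 0: "ex"
  Position 1: "xt"
  Position 2: "tr"
  Position 3: "re"
  Position 4: "em"
  Position 5: "me"
Bigrams = "ex", "xt", "tr", "re", "em", "me"


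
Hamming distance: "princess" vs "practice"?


Comparing character by character (same length = 8):
  Pos 0: 'p' vs 'p' =
  Pos 1: 'r' vs 'r' =
  Pos 2: 'i' vs 'a' !=
  Pos 3: 'n' vs 'c' !=
  Pos 4: 'c' vs 't' !=
  Pos 5: 'e' vs 'i' !=
  Pos 6: 's' vs 'c' !=
  Pos 7: 's' vs 'e' !=
Hamming distance = 6


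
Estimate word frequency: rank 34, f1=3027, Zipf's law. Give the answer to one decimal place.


Zipf's law: f(r) = f(1) / r
f(1) = 3027
f(34) = 3027 / 34
= 89.0 occurrences


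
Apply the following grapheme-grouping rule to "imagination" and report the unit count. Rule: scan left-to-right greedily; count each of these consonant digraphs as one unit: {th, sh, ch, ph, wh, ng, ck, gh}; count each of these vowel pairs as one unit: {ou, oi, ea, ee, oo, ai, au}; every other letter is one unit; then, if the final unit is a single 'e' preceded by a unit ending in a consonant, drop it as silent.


Word: "imagination" (11 letters)
Left-to-right scan:
  [1] 'i' (letter)
  [2] 'm' (letter)
  [3] 'a' (letter)
  [4] 'g' (letter)
  [5] 'i' (letter)
  [6] 'n' (letter)
  [7] 'a' (letter)
  [8] 't' (letter)
  [9] 'i' (letter)
  [10] 'o' (letter)
  [11] 'n' (letter)
Units from scan: 11
Sound units = 11 units


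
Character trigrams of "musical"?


Word: "musical" (length 7)
Number of trigrams = 7 - 3 + 1 = 5
  Position 0: "mus"
  Position 1: "usi"
  Position 2: "sic"
  Position 3: "ica"
  Position 4: "cal"
Trigrams = "mus", "usi", "sic", "ica", "cal"


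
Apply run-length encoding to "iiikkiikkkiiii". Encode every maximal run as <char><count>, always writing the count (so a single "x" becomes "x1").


String: "iiikkiikkkiiii"
Scanning for consecutive runs:
  'i' x 3
  'k' x 2
  'i' x 2
  'k' x 3
  'i' x 4
RLE = "i3k2i2k3i4"


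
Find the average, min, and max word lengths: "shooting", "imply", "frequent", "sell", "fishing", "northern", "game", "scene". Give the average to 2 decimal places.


Lengths: "shooting"=8, "imply"=5, "frequent"=8, "sell"=4, "fishing"=7, "northern"=8, "game"=4, "scene"=5
Sum = 49, Count = 8
Average = 49/8 = 6.13
= avg=6.13, min=4, max=8


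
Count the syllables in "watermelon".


Word: "watermelon"
Syllable breakdown: wa | ter | mel | on
Counting: 4 parts
= 4 syllables


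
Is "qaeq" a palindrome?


Word: "qaeq"
Reversed: "qeaq"
Forward == Backward? qaeq != qeaq
Palindrome = No


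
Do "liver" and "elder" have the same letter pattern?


Pattern of "liver": [0, 1, 2, 3, 4]
Pattern of "elder": [0, 1, 2, 0, 3]
Patterns do not match
Same pattern = No


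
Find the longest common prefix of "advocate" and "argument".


Word 1: "advocate"
Word 2: "argument"
Comparing from start:
  Pos 0: 'a' == 'a'
  Pos 1: 'd' != 'r' (stop)
LCP = "a" (length 1)


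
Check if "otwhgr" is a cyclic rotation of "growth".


Word: "growth", Candidate: "otwhgr"
Method: check if candidate is substring of word+word
"growthgrowth" contains "otwhgr"? No
Is rotation = No


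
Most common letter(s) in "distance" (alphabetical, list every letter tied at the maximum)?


Word: "distance"
Letter counts:
  'a': 1
  'c': 1
  'd': 1
  'e': 1
  'i': 1
  'n': 1
  's': 1
  't': 1
Maximum count = 1
Most frequent = 'a', 'c', 'd', 'e', 'i', 'n', 's', 't' (1 time each)


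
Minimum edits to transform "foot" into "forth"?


Word 1: "foot" (length 4)
Word 2: "forth" (length 5)
One optimal edit sequence (insert/delete/substitute each cost 1):
  1. keep 'f'
  2. keep 'o'
  3. substitute 'o' -> 'r'  (+1)
  4. keep 't'
  5. insert 'h'  (+1)
Total edit operations: 2
Edit distance = 2


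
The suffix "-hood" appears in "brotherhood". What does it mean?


Suffix: -hood
Example: brotherhood = brother + -hood
Meaning = state / condition


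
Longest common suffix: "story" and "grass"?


Word 1: "story"
Word 2: "grass"
Comparing from end:
  Pos -1: 'y' != 's' (stop)
LCS = "" (length 0)


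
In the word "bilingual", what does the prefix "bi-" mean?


Prefix: bi-
Example: bilingual = bi- + lingual
Meaning = two


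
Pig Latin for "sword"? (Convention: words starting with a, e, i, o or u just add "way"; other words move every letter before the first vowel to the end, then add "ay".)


Word: "sword"
Starts with consonant(s) → move to end, add 'ay'
Consonant cluster: "sw"
Pig Latin = "ordsway"


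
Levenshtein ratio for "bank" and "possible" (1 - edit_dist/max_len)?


Word 1: "bank" (length 4)
Word 2: "possible" (length 8)
One optimal edit sequence:
  1. insert 'p'  (+1)
  2. insert 'o'  (+1)
  3. insert 's'  (+1)
  4. insert 's'  (+1)
  5. substitute 'b' -> 'i'  (+1)
  6. substitute 'a' -> 'b'  (+1)
  7. substitute 'n' -> 'l'  (+1)
  8. substitute 'k' -> 'e'  (+1)
Edit distance = 8
Max length = max(4, 8) = 8
Similarity = 1 - 8/8
= 0.0000


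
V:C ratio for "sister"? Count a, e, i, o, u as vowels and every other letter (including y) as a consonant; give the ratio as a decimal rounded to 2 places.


Word: "sister"
Vowels (a,e,i,o,u): 2
Consonants: 4
Ratio = 2/4
= 0.50


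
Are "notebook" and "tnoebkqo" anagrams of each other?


Word 1: "notebook" → sorted: beknooot
Word 2: "tnoebkqo" → sorted: beknooqt
Same letters? beknooot != beknooqt
Anagram = No


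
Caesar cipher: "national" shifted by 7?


Word: "national"
Shift: 7
Each letter → (letter + shift) mod 26:
  'n' (13) + 7 = 20 → 'u'
  'a' (0) + 7 = 7 → 'h'
  't' (19) + 7 = 0 → 'a'
  'i' (8) + 7 = 15 → 'p'
  'o' (14) + 7 = 21 → 'v'
  'n' (13) + 7 = 20 → 'u'
  'a' (0) + 7 = 7 → 'h'
  'l' (11) + 7 = 18 → 's'
Result = "uhapvuhs"


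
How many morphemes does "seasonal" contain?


Word: "seasonal"
Morphemes: season | -al
Each morpheme carries meaning
= 2 morphemes


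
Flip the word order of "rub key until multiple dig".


Original: "rub key until multiple dig"
Words (1..n): rub | key | until | multiple | dig
Reversed (n..1): dig | multiple | until | key | rub
Result = "dig multiple until key rub"


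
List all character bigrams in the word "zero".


Word: "zero" (length 4)
Number of bigrams = 4 - 2 + 1 = 3
  Position 0: "ze"
  Position 1: "er"
  Position 2: "ro"
Bigrams = "ze", "er", "ro"


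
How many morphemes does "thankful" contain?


Word: "thankful"
Morphemes: thank | -ful
Each morpheme carries meaning
= 2 morphemes


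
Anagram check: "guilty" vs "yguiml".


Word 1: "guilty" → sorted: giltuy
Word 2: "yguiml" → sorted: gilmuy
Same letters? giltuy != gilmuy
Anagram = No


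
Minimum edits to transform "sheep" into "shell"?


Word 1: "sheep" (length 5)
Word 2: "shell" (length 5)
One optimal edit sequence (insert/delete/substitute each cost 1):
  1. keep 's'
  2. keep 'h'
  3. keep 'e'
  4. substitute 'e' -> 'l'  (+1)
  5. substitute 'p' -> 'l'  (+1)
Total edit operations: 2
Edit distance = 2


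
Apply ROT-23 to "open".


Word: "open"
Shift: 23
Each letter → (letter + shift) mod 26:
  'o' (14) + 23 = 11 → 'l'
  'p' (15) + 23 = 12 → 'm'
  'e' (4) + 23 = 1 → 'b'
  'n' (13) + 23 = 10 → 'k'
Result = "lmbk"


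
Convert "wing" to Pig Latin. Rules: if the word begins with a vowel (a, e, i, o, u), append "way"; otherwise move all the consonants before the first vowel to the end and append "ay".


Word: "wing"
Starts with consonant(s) → move to end, add 'ay'
Consonant cluster: "w"
Pig Latin = "ingway"


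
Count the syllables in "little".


Word: "little"
Syllable breakdown: lit | tle
Counting: 2 parts
= 2 syllables


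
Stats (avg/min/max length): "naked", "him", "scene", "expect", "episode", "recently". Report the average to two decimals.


Lengths: "naked"=5, "him"=3, "scene"=5, "expect"=6, "episode"=7, "recently"=8
Sum = 34, Count = 6
Average = 34/6 = 5.67
= avg=5.67, min=3, max=8


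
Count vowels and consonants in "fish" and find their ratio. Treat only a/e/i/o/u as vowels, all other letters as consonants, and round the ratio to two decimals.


Word: "fish"
Vowels (a,e,i,o,u): 1
Consonants: 3
Ratio = 1/3
= 0.33


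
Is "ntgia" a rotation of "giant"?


Word: "giant", Candidate: "ntgia"
Method: check if candidate is substring of word+word
"giantgiant" contains "ntgia"? Yes
Is rotation = Yes


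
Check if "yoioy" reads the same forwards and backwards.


Word: "yoioy"
Reversed: "yoioy"
Forward == Backward? yoioy == yoioy
Palindrome = Yes


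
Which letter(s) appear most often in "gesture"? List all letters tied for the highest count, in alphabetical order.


Word: "gesture"
Letter counts:
  'e': 2
  'g': 1
  'r': 1
  's': 1
  't': 1
  'u': 1
Maximum count = 2
Most frequent = 'e' (2 times each)


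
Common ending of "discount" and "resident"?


Word 1: "discount"
Word 2: "resident"
Comparing from end:
  Pos -1: 't' == 't'
  Pos -2: 'n' == 'n'
  Pos -3: 'u' != 'e' (stop)
LCS = "nt" (length 2)


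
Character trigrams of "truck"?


Word: "truck" (length 5)
Number of trigrams = 5 - 3 + 1 = 3
  Position 0: "tru"
  Position 1: "ruc"
  Position 2: "uck"
Trigrams = "tru", "ruc", "uck"


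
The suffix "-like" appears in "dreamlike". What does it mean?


Suffix: -like
Example: dreamlike = dream + -like
Meaning = resembling


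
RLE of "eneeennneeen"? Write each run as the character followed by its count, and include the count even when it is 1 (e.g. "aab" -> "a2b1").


String: "eneeennneeen"
Scanning for consecutive runs:
  'e' x 1
  'n' x 1
  'e' x 3
  'n' x 3
  'e' x 3
  'n' x 1
RLE = "e1n1e3n3e3n1"


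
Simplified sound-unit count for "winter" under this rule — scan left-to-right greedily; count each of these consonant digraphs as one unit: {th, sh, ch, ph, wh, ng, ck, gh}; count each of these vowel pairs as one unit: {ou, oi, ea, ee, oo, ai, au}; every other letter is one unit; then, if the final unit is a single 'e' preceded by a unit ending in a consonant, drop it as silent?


Word: "winter" (6 letters)
Left-to-right scan:
  (1) 'w' (letter)
  (2) 'i' (letter)
  (3) 'n' (letter)
  (4) 't' (letter)
  (5) 'e' (letter)
  (6) 'r' (letter)
Units from scan: 6
Sound units = 6 units


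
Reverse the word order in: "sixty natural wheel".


Original: "sixty natural wheel"
Words (1..n): sixty | natural | wheel
Reversed (n..1): wheel | natural | sixty
Result = "wheel natural sixty"


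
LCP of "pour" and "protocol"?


Word 1: "pour"
Word 2: "protocol"
Comparing from start:
  Pos 0: 'p' == 'p'
  Pos 1: 'o' != 'r' (stop)
LCP = "p" (length 1)


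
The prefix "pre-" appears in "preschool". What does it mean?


Prefix: pre-
Example: preschool = pre- + school
Meaning = before


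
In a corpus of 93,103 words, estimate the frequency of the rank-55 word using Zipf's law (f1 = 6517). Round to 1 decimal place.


Zipf's law: f(r) = f(1) / r
f(1) = 6517
f(55) = 6517 / 55
= 118.5 occurrences


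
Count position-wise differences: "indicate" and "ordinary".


Comparing character by character (same length = 8):
  Pos 0: 'i' vs 'o' !=
  Pos 1: 'n' vs 'r' !=
  Pos 2: 'd' vs 'd' =
  Pos 3: 'i' vs 'i' =
  Pos 4: 'c' vs 'n' !=
  Pos 5: 'a' vs 'a' =
  Pos 6: 't' vs 'r' !=
  Pos 7: 'e' vs 'y' !=
Hamming distance = 5


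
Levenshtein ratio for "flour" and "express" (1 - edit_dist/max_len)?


Word 1: "flour" (length 5)
Word 2: "express" (length 7)
One optimal edit sequence:
  1. insert 'e'  (+1)
  2. insert 'x'  (+1)
  3. substitute 'f' -> 'p'  (+1)
  4. substitute 'l' -> 'r'  (+1)
  5. substitute 'o' -> 'e'  (+1)
  6. substitute 'u' -> 's'  (+1)
  7. substitute 'r' -> 's'  (+1)
Edit distance = 7
Max length = max(5, 7) = 7
Similarity = 1 - 7/7
= 0.0000
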